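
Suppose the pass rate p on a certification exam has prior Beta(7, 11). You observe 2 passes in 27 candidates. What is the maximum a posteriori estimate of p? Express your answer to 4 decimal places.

p̂_MAP = 0.1860

Prior: Beta(7, 11).
Data: 2 successes in 27 trials. The binomial likelihood contributes p^2(1−p)^25, so the posterior is Beta(7+2, 11+25) = Beta(9, 36).
For Beta(a, b) with a, b > 1 the mode is (a−1)/(a+b−2) = 8/43 ≈ 0.1860.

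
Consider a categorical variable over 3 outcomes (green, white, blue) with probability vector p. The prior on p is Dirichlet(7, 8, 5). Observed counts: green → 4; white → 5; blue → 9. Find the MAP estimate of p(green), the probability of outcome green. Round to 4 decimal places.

The posterior is Dirichlet(αᵢ + nᵢ) = Dirichlet(11, 13, 14).
For a Dirichlet(a₁,…,a_K) with all aᵢ > 1, the mode has j-th component (aⱼ − 1)/(Σaᵢ − K).
Here Σaᵢ = 38 and K = 3, so p(green) = (11 − 1)/(38 − 3) = 10/35 ≈ 0.2857.

MAP estimate of p(green) = 0.2857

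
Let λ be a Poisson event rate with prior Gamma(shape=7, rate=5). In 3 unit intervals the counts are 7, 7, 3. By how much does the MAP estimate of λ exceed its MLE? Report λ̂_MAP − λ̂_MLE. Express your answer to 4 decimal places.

MAP − MLE = -2.7917

Σxᵢ = 17. Posterior is Gamma(24, 8); MAP = (24−1)/8 = 23/8 ≈ 2.87500.
MLE = x̄ = 17/3 ≈ 5.66667.
Difference = 23/8 − 17/3 = -67/24 ≈ -2.7917.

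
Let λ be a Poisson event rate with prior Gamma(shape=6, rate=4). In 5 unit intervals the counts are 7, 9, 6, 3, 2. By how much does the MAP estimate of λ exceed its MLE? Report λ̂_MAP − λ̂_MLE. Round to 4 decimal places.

MAP − MLE = -1.8444

Σxᵢ = 27. Posterior is Gamma(33, 9); MAP = (33−1)/9 = 32/9 ≈ 3.55556.
MLE = x̄ = 27/5 ≈ 5.40000.
Difference = 32/9 − 27/5 = -83/45 ≈ -1.8444.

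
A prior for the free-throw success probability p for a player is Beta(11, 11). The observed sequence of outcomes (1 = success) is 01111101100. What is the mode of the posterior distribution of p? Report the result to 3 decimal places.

Prior: Beta(11, 11).
Data: 7 successes in 11 trials (from the sequence). The binomial likelihood contributes p^7(1−p)^4, so the posterior is Beta(11+7, 11+4) = Beta(18, 15).
For Beta(a, b) with a, b > 1 the mode is (a−1)/(a+b−2) = 17/31 ≈ 0.548.

p̂_MAP = 0.548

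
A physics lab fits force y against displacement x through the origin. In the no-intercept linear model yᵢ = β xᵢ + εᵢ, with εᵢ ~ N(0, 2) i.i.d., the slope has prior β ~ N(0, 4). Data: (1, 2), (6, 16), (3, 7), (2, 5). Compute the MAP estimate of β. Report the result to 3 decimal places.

β̂_MAP = 2.554

log p(β | y) = −Σ(yᵢ − βxᵢ)²/(2·2) − β²/(2·4) + const.
Setting the derivative to zero: Σxᵢ(yᵢ − βxᵢ)/2 − β/4 = 0, so β = Σxᵢyᵢ / (Σxᵢ² + σ²/τ²).
Σxᵢyᵢ = 1·2 + 6·16 + 3·7 + 2·5 = 129; Σxᵢ² = 50; σ²/τ² = 0.5.
β̂_MAP = 129 / (50 + 0.5) = 129/50.5 ≈ 2.554.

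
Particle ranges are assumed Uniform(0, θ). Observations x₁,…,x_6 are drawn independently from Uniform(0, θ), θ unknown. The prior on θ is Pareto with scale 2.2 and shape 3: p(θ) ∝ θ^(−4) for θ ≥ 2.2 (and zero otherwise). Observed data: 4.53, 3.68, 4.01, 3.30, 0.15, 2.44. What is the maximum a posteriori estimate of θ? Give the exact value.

The Uniform(0, θ) likelihood is θ^(−n) for θ ≥ max(xᵢ), zero otherwise. Here max(xᵢ) = 4.53.
Posterior ∝ θ^(−4) · θ^(−6) = θ^(−10) on θ ≥ max(2.2, 4.53) = 4.53.
This density is strictly decreasing in θ, so the posterior mode lies at the lower boundary of the support.

θ̂_MAP = 4.53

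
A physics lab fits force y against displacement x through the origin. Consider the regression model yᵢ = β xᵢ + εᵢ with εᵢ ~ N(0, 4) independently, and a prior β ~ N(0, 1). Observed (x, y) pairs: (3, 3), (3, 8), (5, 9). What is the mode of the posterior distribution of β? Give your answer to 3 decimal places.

β̂_MAP = 1.660

log p(β | y) = −Σ(yᵢ − βxᵢ)²/(2·4) − β²/(2·1) + const.
Setting the derivative to zero: Σxᵢ(yᵢ − βxᵢ)/4 − β/1 = 0, so β = Σxᵢyᵢ / (Σxᵢ² + σ²/τ²).
Σxᵢyᵢ = 3·3 + 3·8 + 5·9 = 78; Σxᵢ² = 43; σ²/τ² = 4.
β̂_MAP = 78 / (43 + 4) = 78/47 ≈ 1.660.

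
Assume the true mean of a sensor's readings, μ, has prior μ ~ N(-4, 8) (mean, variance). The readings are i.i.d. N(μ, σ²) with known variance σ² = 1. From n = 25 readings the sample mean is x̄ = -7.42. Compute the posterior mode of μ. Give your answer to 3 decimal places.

n = 25, x̄ = -7.42.
For a Normal prior and Normal likelihood with known variance, the posterior is Normal; its mode equals its mean, the precision-weighted average.
Prior precision 1/σ₀² = 1/8 = 0.125; data precision n/σ² = 25/1 = 25.
μ̂ = (0.125·(-4) + 25·(-7.42)) / (0.125 + 25) = (-186)/25.125 = -496/67 ≈ -7.403.

μ̂_MAP = -7.403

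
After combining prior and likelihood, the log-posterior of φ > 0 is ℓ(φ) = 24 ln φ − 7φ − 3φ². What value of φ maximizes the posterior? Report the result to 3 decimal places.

ℓ'(φ) = 24/φ − 7 − 6φ. Setting this to zero and multiplying by φ: 6φ² + 7φ − 24 = 0.
φ = (−7 + √(7² + 4·6·24)) / (2·6) = (−7 + √625) / 12 = (−7 + 25)/12 = 3/2.
ℓ''(φ) = −24/φ² − 6 < 0, confirming a maximum.

φ̂_MAP = 1.500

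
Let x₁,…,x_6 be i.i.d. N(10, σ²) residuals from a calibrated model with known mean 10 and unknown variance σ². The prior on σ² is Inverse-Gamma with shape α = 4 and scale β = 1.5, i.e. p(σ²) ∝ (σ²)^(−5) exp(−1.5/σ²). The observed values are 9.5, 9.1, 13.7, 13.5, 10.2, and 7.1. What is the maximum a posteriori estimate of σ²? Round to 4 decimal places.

σ̂²_MAP = 2.4031

Sum of squared deviations about the known mean: SS = (9.5−10)² + (9.1−10)² + (13.7−10)² + (13.5−10)² + (10.2−10)² + (7.1−10)² = 35.45.
The Normal likelihood contributes (σ²)^(−n/2) exp(−SS/(2σ²)), so the posterior is Inverse-Gamma(α + n/2, β + SS/2) = Inverse-Gamma(7, 19.225).
The mode of Inverse-Gamma(a, b) is b/(a+1) = 19.225/8 ≈ 2.4031.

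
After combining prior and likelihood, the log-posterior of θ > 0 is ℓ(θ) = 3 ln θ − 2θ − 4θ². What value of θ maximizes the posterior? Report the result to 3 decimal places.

θ̂_MAP = 0.500

ℓ'(θ) = 3/θ − 2 − 8θ. Setting this to zero and multiplying by θ: 8θ² + 2θ − 3 = 0.
θ = (−2 + √(2² + 4·8·3)) / (2·8) = (−2 + √100) / 16 = (−2 + 10)/16 = 1/2.
ℓ''(θ) = −3/θ² − 8 < 0, confirming a maximum.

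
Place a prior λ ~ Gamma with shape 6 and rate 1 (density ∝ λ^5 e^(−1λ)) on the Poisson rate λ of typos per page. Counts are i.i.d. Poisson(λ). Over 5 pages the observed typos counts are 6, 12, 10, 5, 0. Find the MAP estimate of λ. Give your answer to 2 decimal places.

λ̂_MAP = 6.33

Σxᵢ = 6+12+10+5+0 = 33, with n = 5.
Posterior ∝ λ^5e^(−1λ) · λ^33e^(−5λ) = λ^38e^(−6λ), i.e. Gamma(shape=39, rate=6).
The mode of a Gamma(a, b) with a ≥ 1 (shape–rate) is (a−1)/b = 38/6 ≈ 6.33.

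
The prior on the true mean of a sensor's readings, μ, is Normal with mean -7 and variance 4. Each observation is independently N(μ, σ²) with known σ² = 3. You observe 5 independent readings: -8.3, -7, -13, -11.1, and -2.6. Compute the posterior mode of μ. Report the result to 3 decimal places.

n = 5; x̄ = ((-8.3) + (-7) + (-13) + (-11.1) + (-2.6))/5 = -42/5 = -8.4.
For a Normal prior and Normal likelihood with known variance, the posterior is Normal; its mode equals its mean, the precision-weighted average.
Prior precision 1/σ₀² = 1/4 = 0.25; data precision n/σ² = 5/3.
μ̂ = (0.25·(-7) + (5/3)·(-8.4)) / (0.25 + 5/3) = (-15.75)/(23/12) = -189/23 ≈ -8.217.

μ̂_MAP = -8.217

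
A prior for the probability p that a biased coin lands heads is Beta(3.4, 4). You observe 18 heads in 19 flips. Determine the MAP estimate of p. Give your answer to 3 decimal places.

p̂_MAP = 0.836

Prior: Beta(3.4, 4).
Data: 18 successes in 19 trials. The binomial likelihood contributes p^18(1−p)^1, so the posterior is Beta(3.4+18, 4+1) = Beta(21.4, 5).
For Beta(a, b) with a, b > 1 the mode is (a−1)/(a+b−2) = 20.4/24.4 ≈ 0.836.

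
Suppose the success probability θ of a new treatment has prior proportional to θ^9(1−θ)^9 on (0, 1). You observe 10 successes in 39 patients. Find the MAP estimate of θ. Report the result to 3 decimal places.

The prior density ∝ θ^9(1−θ)^9 is the kernel of Beta(10, 10).
Data: 10 successes in 39 trials. The binomial likelihood contributes θ^10(1−θ)^29, so the posterior is Beta(10+10, 10+29) = Beta(20, 39).
For Beta(a, b) with a, b > 1 the mode is (a−1)/(a+b−2) = 19/57 ≈ 0.333.

θ̂_MAP = 0.333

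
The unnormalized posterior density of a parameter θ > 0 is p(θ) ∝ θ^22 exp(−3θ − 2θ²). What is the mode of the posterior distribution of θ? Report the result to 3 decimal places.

ℓ'(θ) = 22/θ − 3 − 4θ. Setting this to zero and multiplying by θ: 4θ² + 3θ − 22 = 0.
θ = (−3 + √(3² + 4·4·22)) / (2·4) = (−3 + √361) / 8 = (−3 + 19)/8 = 2.
ℓ''(θ) = −22/θ² − 4 < 0, confirming a maximum.

θ̂_MAP = 2.000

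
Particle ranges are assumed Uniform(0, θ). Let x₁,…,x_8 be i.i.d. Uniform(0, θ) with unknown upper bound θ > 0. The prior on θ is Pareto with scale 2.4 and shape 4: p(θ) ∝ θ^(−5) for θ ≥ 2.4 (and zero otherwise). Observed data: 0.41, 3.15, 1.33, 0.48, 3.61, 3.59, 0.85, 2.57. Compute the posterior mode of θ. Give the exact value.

The Uniform(0, θ) likelihood is θ^(−n) for θ ≥ max(xᵢ), zero otherwise. Here max(xᵢ) = 3.61.
Posterior ∝ θ^(−5) · θ^(−8) = θ^(−13) on θ ≥ max(2.4, 3.61) = 3.61.
This density is strictly decreasing in θ, so the posterior mode lies at the lower boundary of the support.

θ̂_MAP = 3.61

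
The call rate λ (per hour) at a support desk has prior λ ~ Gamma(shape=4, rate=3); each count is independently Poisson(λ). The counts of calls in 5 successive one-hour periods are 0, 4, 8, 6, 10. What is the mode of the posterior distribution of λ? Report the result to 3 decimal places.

λ̂_MAP = 3.875

Σxᵢ = 0+4+8+6+10 = 28, with n = 5.
Posterior ∝ λ^3e^(−3λ) · λ^28e^(−5λ) = λ^31e^(−8λ), i.e. Gamma(shape=32, rate=8).
The mode of a Gamma(a, b) with a ≥ 1 (shape–rate) is (a−1)/b = 31/8 ≈ 3.875.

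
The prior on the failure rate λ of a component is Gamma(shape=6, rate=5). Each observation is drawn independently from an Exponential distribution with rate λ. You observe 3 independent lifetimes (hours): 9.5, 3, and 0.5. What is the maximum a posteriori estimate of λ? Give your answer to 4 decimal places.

The Exponential(rate=λ) likelihood is ∝ λ^n e^(−λΣtᵢ). Here n = 3 and Σtᵢ = 9.5 + 3 + 0.5 = 13.
Posterior ∝ λ^5e^(−5λ) · λ^3e^(−13λ) = λ^8e^(−18λ), i.e. Gamma(9, 18).
Mode = (a−1)/b = 8/18 ≈ 0.4444.

λ̂_MAP = 0.4444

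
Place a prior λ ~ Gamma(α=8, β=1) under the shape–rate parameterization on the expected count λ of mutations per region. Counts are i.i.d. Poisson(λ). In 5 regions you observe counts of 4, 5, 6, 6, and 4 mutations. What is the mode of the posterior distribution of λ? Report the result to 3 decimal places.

λ̂_MAP = 5.333

Σxᵢ = 4+5+6+6+4 = 25, with n = 5.
Posterior ∝ λ^7e^(−1λ) · λ^25e^(−5λ) = λ^32e^(−6λ), i.e. Gamma(shape=33, rate=6).
The mode of a Gamma(a, b) with a ≥ 1 (shape–rate) is (a−1)/b = 32/6 ≈ 5.333.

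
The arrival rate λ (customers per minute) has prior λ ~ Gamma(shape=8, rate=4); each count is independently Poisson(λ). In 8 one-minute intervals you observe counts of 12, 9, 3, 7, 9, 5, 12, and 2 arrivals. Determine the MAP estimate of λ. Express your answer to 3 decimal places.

Σxᵢ = 12+9+3+7+9+5+12+2 = 59, with n = 8.
Posterior ∝ λ^7e^(−4λ) · λ^59e^(−8λ) = λ^66e^(−12λ), i.e. Gamma(shape=67, rate=12).
The mode of a Gamma(a, b) with a ≥ 1 (shape–rate) is (a−1)/b = 66/12 ≈ 5.500.

λ̂_MAP = 5.500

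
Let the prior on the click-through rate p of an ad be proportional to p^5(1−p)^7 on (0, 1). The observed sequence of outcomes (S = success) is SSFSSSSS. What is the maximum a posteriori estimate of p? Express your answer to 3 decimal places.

The prior density ∝ p^5(1−p)^7 is the kernel of Beta(6, 8).
Data: 7 successes in 8 trials (from the sequence). The binomial likelihood contributes p^7(1−p)^1, so the posterior is Beta(6+7, 8+1) = Beta(13, 9).
For Beta(a, b) with a, b > 1 the mode is (a−1)/(a+b−2) = 12/20 ≈ 0.600.

p̂_MAP = 0.600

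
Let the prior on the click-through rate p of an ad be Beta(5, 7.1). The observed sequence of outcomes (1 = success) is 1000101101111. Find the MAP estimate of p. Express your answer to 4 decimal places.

Prior: Beta(5, 7.1).
Data: 8 successes in 13 trials (from the sequence). The binomial likelihood contributes p^8(1−p)^5, so the posterior is Beta(5+8, 7.1+5) = Beta(13, 12.1).
For Beta(a, b) with a, b > 1 the mode is (a−1)/(a+b−2) = 12/23.1 ≈ 0.5195.

p̂_MAP = 0.5195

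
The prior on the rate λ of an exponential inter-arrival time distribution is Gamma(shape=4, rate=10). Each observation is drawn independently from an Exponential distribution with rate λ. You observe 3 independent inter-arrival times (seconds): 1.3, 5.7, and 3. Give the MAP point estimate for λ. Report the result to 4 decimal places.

The Exponential(rate=λ) likelihood is ∝ λ^n e^(−λΣtᵢ). Here n = 3 and Σtᵢ = 1.3 + 5.7 + 3 = 10.
Posterior ∝ λ^3e^(−10λ) · λ^3e^(−10λ) = λ^6e^(−20λ), i.e. Gamma(7, 20).
Mode = (a−1)/b = 6/20 ≈ 0.3000.

λ̂_MAP = 0.3000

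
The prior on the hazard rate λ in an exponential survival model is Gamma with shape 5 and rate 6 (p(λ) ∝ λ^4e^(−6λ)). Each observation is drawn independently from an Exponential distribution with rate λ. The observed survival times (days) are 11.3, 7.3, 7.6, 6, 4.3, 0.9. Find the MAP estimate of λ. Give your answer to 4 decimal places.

λ̂_MAP = 0.2304

The Exponential(rate=λ) likelihood is ∝ λ^n e^(−λΣtᵢ). Here n = 6 and Σtᵢ = 11.3 + 7.3 + 7.6 + 6 + 4.3 + 0.9 = 37.4.
Posterior ∝ λ^4e^(−6λ) · λ^6e^(−37.4λ) = λ^10e^(−43.4λ), i.e. Gamma(11, 43.4).
Mode = (a−1)/b = 10/43.4 ≈ 0.2304.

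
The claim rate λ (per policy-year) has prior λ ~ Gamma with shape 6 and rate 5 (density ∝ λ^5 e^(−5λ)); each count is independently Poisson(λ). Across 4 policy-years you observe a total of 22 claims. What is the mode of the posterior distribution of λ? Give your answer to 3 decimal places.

Σxᵢ = 22, n = 4.
Posterior ∝ λ^5e^(−5λ) · λ^22e^(−4λ) = λ^27e^(−9λ), i.e. Gamma(shape=28, rate=9).
The mode of a Gamma(a, b) with a ≥ 1 (shape–rate) is (a−1)/b = 27/9 ≈ 3.000.

λ̂_MAP = 3.000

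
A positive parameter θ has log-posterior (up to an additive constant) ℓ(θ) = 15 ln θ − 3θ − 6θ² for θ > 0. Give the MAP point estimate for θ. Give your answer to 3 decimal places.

θ̂_MAP = 1.000

ℓ'(θ) = 15/θ − 3 − 12θ. Setting this to zero and multiplying by θ: 12θ² + 3θ − 15 = 0.
θ = (−3 + √(3² + 4·12·15)) / (2·12) = (−3 + √729) / 24 = (−3 + 27)/24 = 1.
ℓ''(θ) = −15/θ² − 12 < 0, confirming a maximum.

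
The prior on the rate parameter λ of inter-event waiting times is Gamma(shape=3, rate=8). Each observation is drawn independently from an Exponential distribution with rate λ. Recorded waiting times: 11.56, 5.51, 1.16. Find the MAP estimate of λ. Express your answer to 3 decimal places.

The Exponential(rate=λ) likelihood is ∝ λ^n e^(−λΣtᵢ). Here n = 3 and Σtᵢ = 11.56 + 5.51 + 1.16 = 18.23.
Posterior ∝ λ^2e^(−8λ) · λ^3e^(−18.23λ) = λ^5e^(−26.23λ), i.e. Gamma(6, 26.23).
Mode = (a−1)/b = 5/26.23 ≈ 0.191.

λ̂_MAP = 0.191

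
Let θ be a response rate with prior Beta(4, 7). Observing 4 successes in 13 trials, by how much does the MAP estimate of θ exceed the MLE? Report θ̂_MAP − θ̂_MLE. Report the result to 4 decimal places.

Posterior is Beta(8, 16); MAP = (8−1)/(24−2) = 7/22 ≈ 0.31818.
MLE ignores the prior: θ̂_MLE = k/n = 4/13 ≈ 0.30769.
Difference = 7/22 − 4/13 = 3/286 ≈ 0.0105.

MAP − MLE = 0.0105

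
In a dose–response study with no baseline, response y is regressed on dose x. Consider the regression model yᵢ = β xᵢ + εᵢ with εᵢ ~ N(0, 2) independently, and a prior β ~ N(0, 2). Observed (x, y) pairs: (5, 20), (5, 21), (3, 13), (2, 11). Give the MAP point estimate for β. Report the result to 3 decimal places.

log p(β | y) = −Σ(yᵢ − βxᵢ)²/(2·2) − β²/(2·2) + const.
Setting the derivative to zero: Σxᵢ(yᵢ − βxᵢ)/2 − β/2 = 0, so β = Σxᵢyᵢ / (Σxᵢ² + σ²/τ²).
Σxᵢyᵢ = 5·20 + 5·21 + 3·13 + 2·11 = 266; Σxᵢ² = 63; σ²/τ² = 1.
β̂_MAP = 266 / (63 + 1) = 266/64 ≈ 4.156.

β̂_MAP = 4.156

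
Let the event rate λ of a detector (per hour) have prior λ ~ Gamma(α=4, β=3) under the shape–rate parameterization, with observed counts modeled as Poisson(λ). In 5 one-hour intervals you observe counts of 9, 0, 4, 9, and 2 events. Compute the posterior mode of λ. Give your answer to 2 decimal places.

Σxᵢ = 9+0+4+9+2 = 24, with n = 5.
Posterior ∝ λ^3e^(−3λ) · λ^24e^(−5λ) = λ^27e^(−8λ), i.e. Gamma(shape=28, rate=8).
The mode of a Gamma(a, b) with a ≥ 1 (shape–rate) is (a−1)/b = 27/8 ≈ 3.38.

λ̂_MAP = 3.38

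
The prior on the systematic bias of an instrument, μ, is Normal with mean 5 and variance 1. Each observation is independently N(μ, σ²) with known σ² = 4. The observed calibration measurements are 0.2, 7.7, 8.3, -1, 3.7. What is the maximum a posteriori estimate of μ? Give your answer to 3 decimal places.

μ̂_MAP = 4.322

n = 5; x̄ = (0.2 + 7.7 + 8.3 + (-1) + 3.7)/5 = 18.9/5 = 3.78.
For a Normal prior and Normal likelihood with known variance, the posterior is Normal; its mode equals its mean, the precision-weighted average.
Prior precision 1/σ₀² = 1/1 = 1; data precision n/σ² = 5/4 = 1.25.
μ̂ = (1·5 + 1.25·3.78) / (1 + 1.25) = 9.725/2.25 = 389/90 ≈ 4.322.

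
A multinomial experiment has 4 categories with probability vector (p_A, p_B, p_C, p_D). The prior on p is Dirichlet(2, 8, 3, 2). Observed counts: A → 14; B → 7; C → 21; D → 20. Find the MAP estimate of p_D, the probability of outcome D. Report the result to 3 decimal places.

The posterior is Dirichlet(αᵢ + nᵢ) = Dirichlet(16, 15, 24, 22).
For a Dirichlet(a₁,…,a_K) with all aᵢ > 1, the mode has j-th component (aⱼ − 1)/(Σaᵢ − K).
Here Σaᵢ = 77 and K = 4, so p_D = (22 − 1)/(77 − 4) = 21/73 ≈ 0.288.

MAP estimate of p_D = 0.288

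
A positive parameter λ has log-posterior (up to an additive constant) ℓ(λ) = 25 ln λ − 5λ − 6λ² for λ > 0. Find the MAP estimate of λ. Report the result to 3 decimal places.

λ̂_MAP = 1.250

ℓ'(λ) = 25/λ − 5 − 12λ. Setting this to zero and multiplying by λ: 12λ² + 5λ − 25 = 0.
λ = (−5 + √(5² + 4·12·25)) / (2·12) = (−5 + √1225) / 24 = (−5 + 35)/24 = 5/4.
ℓ''(λ) = −25/λ² − 12 < 0, confirming a maximum.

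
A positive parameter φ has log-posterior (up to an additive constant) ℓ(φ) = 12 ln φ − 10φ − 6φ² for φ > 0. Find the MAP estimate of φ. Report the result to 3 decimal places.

φ̂_MAP = 0.667

ℓ'(φ) = 12/φ − 10 − 12φ. Setting this to zero and multiplying by φ: 12φ² + 10φ − 12 = 0.
φ = (−10 + √(10² + 4·12·12)) / (2·12) = (−10 + √676) / 24 = (−10 + 26)/24 = 2/3.
ℓ''(φ) = −12/φ² − 12 < 0, confirming a maximum.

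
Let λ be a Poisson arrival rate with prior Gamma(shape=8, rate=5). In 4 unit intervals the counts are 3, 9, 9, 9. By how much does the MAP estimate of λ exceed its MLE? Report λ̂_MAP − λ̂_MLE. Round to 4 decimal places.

Σxᵢ = 30. Posterior is Gamma(38, 9); MAP = (38−1)/9 = 37/9 ≈ 4.11111.
MLE = x̄ = 30/4 ≈ 7.50000.
Difference = 37/9 − 30/4 = -61/18 ≈ -3.3889.

MAP − MLE = -3.3889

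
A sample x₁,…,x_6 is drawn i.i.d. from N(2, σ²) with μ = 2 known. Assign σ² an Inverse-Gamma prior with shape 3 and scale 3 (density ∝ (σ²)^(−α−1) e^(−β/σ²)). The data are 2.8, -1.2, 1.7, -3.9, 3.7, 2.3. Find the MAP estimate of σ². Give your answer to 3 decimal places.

Sum of squared deviations about the known mean: SS = (2.8−2)² + (-1.2−2)² + (1.7−2)² + (-3.9−2)² + (3.7−2)² + (2.3−2)² = 48.76.
The Normal likelihood contributes (σ²)^(−n/2) exp(−SS/(2σ²)), so the posterior is Inverse-Gamma(α + n/2, β + SS/2) = Inverse-Gamma(6, 27.38).
The mode of Inverse-Gamma(a, b) is b/(a+1) = 27.38/7 ≈ 3.911.

σ̂²_MAP = 3.911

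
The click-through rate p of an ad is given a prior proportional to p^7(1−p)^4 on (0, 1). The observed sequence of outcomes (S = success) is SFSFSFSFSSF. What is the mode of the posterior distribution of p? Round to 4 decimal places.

p̂_MAP = 0.5909

The prior density ∝ p^7(1−p)^4 is the kernel of Beta(8, 5).
Data: 6 successes in 11 trials (from the sequence). The binomial likelihood contributes p^6(1−p)^5, so the posterior is Beta(8+6, 5+5) = Beta(14, 10).
For Beta(a, b) with a, b > 1 the mode is (a−1)/(a+b−2) = 13/22 ≈ 0.5909.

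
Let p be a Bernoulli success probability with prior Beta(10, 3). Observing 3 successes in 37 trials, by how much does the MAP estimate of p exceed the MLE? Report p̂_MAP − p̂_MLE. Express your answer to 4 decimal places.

Posterior is Beta(13, 37); MAP = (13−1)/(50−2) = 12/48 ≈ 0.25000.
MLE ignores the prior: p̂_MLE = k/n = 3/37 ≈ 0.08108.
Difference = 12/48 − 3/37 = 25/148 ≈ 0.1689.

MAP − MLE = 0.1689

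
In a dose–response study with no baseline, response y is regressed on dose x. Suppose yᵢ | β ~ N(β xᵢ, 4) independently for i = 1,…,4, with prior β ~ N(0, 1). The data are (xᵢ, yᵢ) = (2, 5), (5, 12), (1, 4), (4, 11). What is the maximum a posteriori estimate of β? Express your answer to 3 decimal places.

β̂_MAP = 2.360

log p(β | y) = −Σ(yᵢ − βxᵢ)²/(2·4) − β²/(2·1) + const.
Setting the derivative to zero: Σxᵢ(yᵢ − βxᵢ)/4 − β/1 = 0, so β = Σxᵢyᵢ / (Σxᵢ² + σ²/τ²).
Σxᵢyᵢ = 2·5 + 5·12 + 1·4 + 4·11 = 118; Σxᵢ² = 46; σ²/τ² = 4.
β̂_MAP = 118 / (46 + 4) = 118/50 ≈ 2.360.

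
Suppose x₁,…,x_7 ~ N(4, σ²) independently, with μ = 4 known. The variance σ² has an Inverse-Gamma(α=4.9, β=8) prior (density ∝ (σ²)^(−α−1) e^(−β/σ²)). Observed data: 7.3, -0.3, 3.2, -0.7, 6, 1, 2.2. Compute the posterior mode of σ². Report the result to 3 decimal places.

σ̂²_MAP = 4.487

Sum of squared deviations about the known mean: SS = (7.3−4)² + (-0.3−4)² + (3.2−4)² + (-0.7−4)² + (6−4)² + (1−4)² + (2.2−4)² = 68.35.
The Normal likelihood contributes (σ²)^(−n/2) exp(−SS/(2σ²)), so the posterior is Inverse-Gamma(α + n/2, β + SS/2) = Inverse-Gamma(8.4, 42.175).
The mode of Inverse-Gamma(a, b) is b/(a+1) = 42.175/9.4 ≈ 4.487.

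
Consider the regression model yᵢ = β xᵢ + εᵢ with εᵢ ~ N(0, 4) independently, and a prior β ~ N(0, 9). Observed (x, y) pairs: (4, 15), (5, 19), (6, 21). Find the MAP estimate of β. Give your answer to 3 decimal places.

log p(β | y) = −Σ(yᵢ − βxᵢ)²/(2·4) − β²/(2·9) + const.
Setting the derivative to zero: Σxᵢ(yᵢ − βxᵢ)/4 − β/9 = 0, so β = Σxᵢyᵢ / (Σxᵢ² + σ²/τ²).
Σxᵢyᵢ = 4·15 + 5·19 + 6·21 = 281; Σxᵢ² = 77; σ²/τ² = 4/9.
β̂_MAP = 281 / (77 + 4/9) = 281/(697/9) = 2529/697 ≈ 3.628.

β̂_MAP = 3.628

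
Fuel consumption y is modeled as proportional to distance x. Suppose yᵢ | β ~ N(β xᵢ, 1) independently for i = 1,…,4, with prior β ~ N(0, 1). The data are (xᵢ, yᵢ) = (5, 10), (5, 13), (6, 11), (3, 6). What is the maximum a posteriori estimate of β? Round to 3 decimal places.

β̂_MAP = 2.073

log p(β | y) = −Σ(yᵢ − βxᵢ)²/(2·1) − β²/(2·1) + const.
Setting the derivative to zero: Σxᵢ(yᵢ − βxᵢ)/1 − β/1 = 0, so β = Σxᵢyᵢ / (Σxᵢ² + σ²/τ²).
Σxᵢyᵢ = 5·10 + 5·13 + 6·11 + 3·6 = 199; Σxᵢ² = 95; σ²/τ² = 1.
β̂_MAP = 199 / (95 + 1) = 199/96 ≈ 2.073.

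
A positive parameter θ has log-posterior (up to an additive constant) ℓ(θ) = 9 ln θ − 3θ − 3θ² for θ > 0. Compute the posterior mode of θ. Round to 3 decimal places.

ℓ'(θ) = 9/θ − 3 − 6θ. Setting this to zero and multiplying by θ: 6θ² + 3θ − 9 = 0.
θ = (−3 + √(3² + 4·6·9)) / (2·6) = (−3 + √225) / 12 = (−3 + 15)/12 = 1.
ℓ''(θ) = −9/θ² − 6 < 0, confirming a maximum.

θ̂_MAP = 1.000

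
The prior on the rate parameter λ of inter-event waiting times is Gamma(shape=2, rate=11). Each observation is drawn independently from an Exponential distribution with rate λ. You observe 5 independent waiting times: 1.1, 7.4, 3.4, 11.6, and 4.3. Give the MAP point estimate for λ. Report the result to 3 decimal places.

The Exponential(rate=λ) likelihood is ∝ λ^n e^(−λΣtᵢ). Here n = 5 and Σtᵢ = 1.1 + 7.4 + 3.4 + 11.6 + 4.3 = 27.8.
Posterior ∝ λe^(−11λ) · λ^5e^(−27.8λ) = λ^6e^(−38.8λ), i.e. Gamma(7, 38.8).
Mode = (a−1)/b = 6/38.8 ≈ 0.155.

λ̂_MAP = 0.155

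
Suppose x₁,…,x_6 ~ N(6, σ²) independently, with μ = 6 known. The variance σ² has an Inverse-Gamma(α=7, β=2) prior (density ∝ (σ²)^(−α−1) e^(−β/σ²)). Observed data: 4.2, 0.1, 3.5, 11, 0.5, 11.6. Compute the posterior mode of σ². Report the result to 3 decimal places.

Sum of squared deviations about the known mean: SS = (4.2−6)² + (0.1−6)² + (3.5−6)² + (11−6)² + (0.5−6)² + (11.6−6)² = 130.91.
The Normal likelihood contributes (σ²)^(−n/2) exp(−SS/(2σ²)), so the posterior is Inverse-Gamma(α + n/2, β + SS/2) = Inverse-Gamma(10, 67.455).
The mode of Inverse-Gamma(a, b) is b/(a+1) = 67.455/11 ≈ 6.132.

σ̂²_MAP = 6.132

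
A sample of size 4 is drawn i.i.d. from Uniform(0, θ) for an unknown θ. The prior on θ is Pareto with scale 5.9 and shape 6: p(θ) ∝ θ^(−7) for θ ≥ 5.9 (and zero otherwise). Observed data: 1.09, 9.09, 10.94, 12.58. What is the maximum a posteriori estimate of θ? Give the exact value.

The Uniform(0, θ) likelihood is θ^(−n) for θ ≥ max(xᵢ), zero otherwise. Here max(xᵢ) = 12.58.
Posterior ∝ θ^(−7) · θ^(−4) = θ^(−11) on θ ≥ max(5.9, 12.58) = 12.58.
This density is strictly decreasing in θ, so the posterior mode lies at the lower boundary of the support.

θ̂_MAP = 12.58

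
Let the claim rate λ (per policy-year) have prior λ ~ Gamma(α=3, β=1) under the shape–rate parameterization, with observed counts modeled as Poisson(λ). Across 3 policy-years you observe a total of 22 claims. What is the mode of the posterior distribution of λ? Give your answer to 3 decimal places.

Σxᵢ = 22, n = 3.
Posterior ∝ λ^2e^(−1λ) · λ^22e^(−3λ) = λ^24e^(−4λ), i.e. Gamma(shape=25, rate=4).
The mode of a Gamma(a, b) with a ≥ 1 (shape–rate) is (a−1)/b = 24/4 ≈ 6.000.

λ̂_MAP = 6.000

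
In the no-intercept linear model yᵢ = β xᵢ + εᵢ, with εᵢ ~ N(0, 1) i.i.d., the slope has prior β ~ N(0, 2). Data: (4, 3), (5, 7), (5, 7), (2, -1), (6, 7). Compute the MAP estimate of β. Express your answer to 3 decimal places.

β̂_MAP = 1.146

log p(β | y) = −Σ(yᵢ − βxᵢ)²/(2·1) − β²/(2·2) + const.
Setting the derivative to zero: Σxᵢ(yᵢ − βxᵢ)/1 − β/2 = 0, so β = Σxᵢyᵢ / (Σxᵢ² + σ²/τ²).
Σxᵢyᵢ = 4·3 + 5·7 + 5·7 + 2·(-1) + 6·7 = 122; Σxᵢ² = 106; σ²/τ² = 0.5.
β̂_MAP = 122 / (106 + 0.5) = 122/106.5 ≈ 1.146.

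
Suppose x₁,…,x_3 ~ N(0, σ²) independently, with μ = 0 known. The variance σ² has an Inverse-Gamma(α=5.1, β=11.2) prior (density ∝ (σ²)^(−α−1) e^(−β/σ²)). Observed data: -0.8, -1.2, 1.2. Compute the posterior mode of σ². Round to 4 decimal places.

Sum of squared deviations about the known mean: SS = (-0.8−0)² + (-1.2−0)² + (1.2−0)² = 3.52.
The Normal likelihood contributes (σ²)^(−n/2) exp(−SS/(2σ²)), so the posterior is Inverse-Gamma(α + n/2, β + SS/2) = Inverse-Gamma(6.6, 12.96).
The mode of Inverse-Gamma(a, b) is b/(a+1) = 12.96/7.6 ≈ 1.7053.

σ̂²_MAP = 1.7053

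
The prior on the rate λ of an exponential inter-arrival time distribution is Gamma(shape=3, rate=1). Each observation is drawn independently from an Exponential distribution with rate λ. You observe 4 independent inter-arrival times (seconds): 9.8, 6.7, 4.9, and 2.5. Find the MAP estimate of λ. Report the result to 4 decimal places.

The Exponential(rate=λ) likelihood is ∝ λ^n e^(−λΣtᵢ). Here n = 4 and Σtᵢ = 9.8 + 6.7 + 4.9 + 2.5 = 23.9.
Posterior ∝ λ^2e^(−1λ) · λ^4e^(−23.9λ) = λ^6e^(−24.9λ), i.e. Gamma(7, 24.9).
Mode = (a−1)/b = 6/24.9 ≈ 0.2410.

λ̂_MAP = 0.2410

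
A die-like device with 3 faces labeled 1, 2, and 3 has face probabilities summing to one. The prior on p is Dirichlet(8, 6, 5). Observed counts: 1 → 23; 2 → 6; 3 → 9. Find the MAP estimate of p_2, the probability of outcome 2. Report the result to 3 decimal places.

MAP estimate: 0.204

The posterior is Dirichlet(αᵢ + nᵢ) = Dirichlet(31, 12, 14).
For a Dirichlet(a₁,…,a_K) with all aᵢ > 1, the mode has j-th component (aⱼ − 1)/(Σaᵢ − K).
Here Σaᵢ = 57 and K = 3, so p_2 = (12 − 1)/(57 − 3) = 11/54 ≈ 0.204.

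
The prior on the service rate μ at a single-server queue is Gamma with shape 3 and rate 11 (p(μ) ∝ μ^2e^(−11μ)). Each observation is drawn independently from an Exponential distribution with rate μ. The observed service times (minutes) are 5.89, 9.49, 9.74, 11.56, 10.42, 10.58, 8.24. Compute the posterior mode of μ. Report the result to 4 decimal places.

The Exponential(rate=μ) likelihood is ∝ μ^n e^(−μΣtᵢ). Here n = 7 and Σtᵢ = 5.89 + 9.49 + 9.74 + 11.56 + 10.42 + 10.58 + 8.24 = 65.92.
Posterior ∝ μ^2e^(−11μ) · μ^7e^(−65.92μ) = μ^9e^(−76.92μ), i.e. Gamma(10, 76.92).
Mode = (a−1)/b = 9/76.92 ≈ 0.1170.

μ̂_MAP = 0.1170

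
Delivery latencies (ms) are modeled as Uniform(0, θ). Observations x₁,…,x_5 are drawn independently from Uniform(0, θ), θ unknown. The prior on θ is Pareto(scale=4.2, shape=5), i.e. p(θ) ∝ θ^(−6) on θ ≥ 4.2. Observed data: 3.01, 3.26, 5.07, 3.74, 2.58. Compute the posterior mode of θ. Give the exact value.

θ̂_MAP = 5.07

The Uniform(0, θ) likelihood is θ^(−n) for θ ≥ max(xᵢ), zero otherwise. Here max(xᵢ) = 5.07.
Posterior ∝ θ^(−6) · θ^(−5) = θ^(−11) on θ ≥ max(4.2, 5.07) = 5.07.
This density is strictly decreasing in θ, so the posterior mode lies at the lower boundary of the support.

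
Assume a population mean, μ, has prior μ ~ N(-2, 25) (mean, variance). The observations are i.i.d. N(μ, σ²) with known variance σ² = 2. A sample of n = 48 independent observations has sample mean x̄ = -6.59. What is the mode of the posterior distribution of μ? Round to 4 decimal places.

n = 48, x̄ = -6.59.
For a Normal prior and Normal likelihood with known variance, the posterior is Normal; its mode equals its mean, the precision-weighted average.
Prior precision 1/σ₀² = 1/25 = 0.04; data precision n/σ² = 48/2 = 24.
μ̂ = (0.04·(-2) + 24·(-6.59)) / (0.04 + 24) = (-158.24)/24.04 = -3956/601 ≈ -6.5824.

μ̂_MAP = -6.5824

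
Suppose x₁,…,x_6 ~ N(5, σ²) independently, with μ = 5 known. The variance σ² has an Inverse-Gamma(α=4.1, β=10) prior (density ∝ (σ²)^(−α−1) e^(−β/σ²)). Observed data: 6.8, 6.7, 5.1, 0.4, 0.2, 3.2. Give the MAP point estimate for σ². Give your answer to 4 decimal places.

σ̂²_MAP = 4.5420

Sum of squared deviations about the known mean: SS = (6.8−5)² + (6.7−5)² + (5.1−5)² + (0.4−5)² + (0.2−5)² + (3.2−5)² = 53.58.
The Normal likelihood contributes (σ²)^(−n/2) exp(−SS/(2σ²)), so the posterior is Inverse-Gamma(α + n/2, β + SS/2) = Inverse-Gamma(7.1, 36.79).
The mode of Inverse-Gamma(a, b) is b/(a+1) = 36.79/8.1 ≈ 4.5420.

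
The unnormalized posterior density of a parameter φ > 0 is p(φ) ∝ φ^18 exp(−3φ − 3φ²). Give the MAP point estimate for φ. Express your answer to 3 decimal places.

ℓ'(φ) = 18/φ − 3 − 6φ. Setting this to zero and multiplying by φ: 6φ² + 3φ − 18 = 0.
φ = (−3 + √(3² + 4·6·18)) / (2·6) = (−3 + √441) / 12 = (−3 + 21)/12 = 3/2.
ℓ''(φ) = −18/φ² − 6 < 0, confirming a maximum.

φ̂_MAP = 1.500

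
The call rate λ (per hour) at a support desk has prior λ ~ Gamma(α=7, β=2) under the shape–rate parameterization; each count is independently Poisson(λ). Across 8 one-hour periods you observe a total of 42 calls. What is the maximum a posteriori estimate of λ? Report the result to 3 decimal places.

λ̂_MAP = 4.800

Σxᵢ = 42, n = 8.
Posterior ∝ λ^6e^(−2λ) · λ^42e^(−8λ) = λ^48e^(−10λ), i.e. Gamma(shape=49, rate=10).
The mode of a Gamma(a, b) with a ≥ 1 (shape–rate) is (a−1)/b = 48/10 ≈ 4.800.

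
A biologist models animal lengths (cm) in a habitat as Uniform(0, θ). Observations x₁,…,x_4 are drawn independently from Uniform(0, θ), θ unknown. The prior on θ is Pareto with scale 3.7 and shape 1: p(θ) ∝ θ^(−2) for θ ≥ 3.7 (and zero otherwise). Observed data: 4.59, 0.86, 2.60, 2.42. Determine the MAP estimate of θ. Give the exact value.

θ̂_MAP = 4.59

The Uniform(0, θ) likelihood is θ^(−n) for θ ≥ max(xᵢ), zero otherwise. Here max(xᵢ) = 4.59.
Posterior ∝ θ^(−2) · θ^(−4) = θ^(−6) on θ ≥ max(3.7, 4.59) = 4.59.
This density is strictly decreasing in θ, so the posterior mode lies at the lower boundary of the support.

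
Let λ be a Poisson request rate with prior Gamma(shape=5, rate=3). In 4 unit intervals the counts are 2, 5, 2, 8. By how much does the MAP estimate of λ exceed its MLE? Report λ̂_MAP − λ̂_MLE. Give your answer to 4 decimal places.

MAP − MLE = -1.2500

Σxᵢ = 17. Posterior is Gamma(22, 7); MAP = (22−1)/7 = 21/7 ≈ 3.00000.
MLE = x̄ = 17/4 ≈ 4.25000.
Difference = 21/7 − 17/4 = -5/4 ≈ -1.2500.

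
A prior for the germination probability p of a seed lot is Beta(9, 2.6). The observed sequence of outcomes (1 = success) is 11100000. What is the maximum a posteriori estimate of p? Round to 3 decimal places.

Prior: Beta(9, 2.6).
Data: 3 successes in 8 trials (from the sequence). The binomial likelihood contributes p^3(1−p)^5, so the posterior is Beta(9+3, 2.6+5) = Beta(12, 7.6).
For Beta(a, b) with a, b > 1 the mode is (a−1)/(a+b−2) = 11/17.6 ≈ 0.625.

p̂_MAP = 0.625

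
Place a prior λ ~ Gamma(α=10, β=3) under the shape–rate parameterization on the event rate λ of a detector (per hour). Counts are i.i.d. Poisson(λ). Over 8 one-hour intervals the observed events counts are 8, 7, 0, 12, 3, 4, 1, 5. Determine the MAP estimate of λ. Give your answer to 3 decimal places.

Σxᵢ = 8+7+0+12+3+4+1+5 = 40, with n = 8.
Posterior ∝ λ^9e^(−3λ) · λ^40e^(−8λ) = λ^49e^(−11λ), i.e. Gamma(shape=50, rate=11).
The mode of a Gamma(a, b) with a ≥ 1 (shape–rate) is (a−1)/b = 49/11 ≈ 4.455.

λ̂_MAP = 4.455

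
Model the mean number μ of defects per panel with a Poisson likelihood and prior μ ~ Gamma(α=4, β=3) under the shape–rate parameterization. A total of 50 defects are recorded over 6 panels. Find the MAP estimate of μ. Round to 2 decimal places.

Σxᵢ = 50, n = 6.
Posterior ∝ μ^3e^(−3μ) · μ^50e^(−6μ) = μ^53e^(−9μ), i.e. Gamma(shape=54, rate=9).
The mode of a Gamma(a, b) with a ≥ 1 (shape–rate) is (a−1)/b = 53/9 ≈ 5.89.

μ̂_MAP = 5.89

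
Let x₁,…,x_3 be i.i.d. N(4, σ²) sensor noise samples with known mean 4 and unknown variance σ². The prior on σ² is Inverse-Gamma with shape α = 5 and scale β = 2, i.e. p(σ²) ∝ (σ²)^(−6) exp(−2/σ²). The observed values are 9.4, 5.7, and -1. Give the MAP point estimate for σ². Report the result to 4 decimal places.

σ̂²_MAP = 4.0700

Sum of squared deviations about the known mean: SS = (9.4−4)² + (5.7−4)² + (-1−4)² = 57.05.
The Normal likelihood contributes (σ²)^(−n/2) exp(−SS/(2σ²)), so the posterior is Inverse-Gamma(α + n/2, β + SS/2) = Inverse-Gamma(6.5, 30.525).
The mode of Inverse-Gamma(a, b) is b/(a+1) = 30.525/7.5 ≈ 4.0700.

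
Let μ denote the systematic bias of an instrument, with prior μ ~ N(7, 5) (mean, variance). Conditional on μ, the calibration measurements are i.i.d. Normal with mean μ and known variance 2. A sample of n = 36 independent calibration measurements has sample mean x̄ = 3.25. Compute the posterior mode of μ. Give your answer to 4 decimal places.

μ̂_MAP = 3.2912

n = 36, x̄ = 3.25.
For a Normal prior and Normal likelihood with known variance, the posterior is Normal; its mode equals its mean, the precision-weighted average.
Prior precision 1/σ₀² = 1/5 = 0.2; data precision n/σ² = 36/2 = 18.
μ̂ = (0.2·7 + 18·3.25) / (0.2 + 18) = 59.9/18.2 = 599/182 ≈ 3.2912.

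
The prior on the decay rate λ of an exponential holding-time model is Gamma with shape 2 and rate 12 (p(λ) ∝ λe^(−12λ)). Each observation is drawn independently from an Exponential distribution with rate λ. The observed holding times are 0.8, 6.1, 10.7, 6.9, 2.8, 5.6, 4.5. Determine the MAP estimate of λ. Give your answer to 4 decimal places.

The Exponential(rate=λ) likelihood is ∝ λ^n e^(−λΣtᵢ). Here n = 7 and Σtᵢ = 0.8 + 6.1 + 10.7 + 6.9 + 2.8 + 5.6 + 4.5 = 37.4.
Posterior ∝ λe^(−12λ) · λ^7e^(−37.4λ) = λ^8e^(−49.4λ), i.e. Gamma(9, 49.4).
Mode = (a−1)/b = 8/49.4 ≈ 0.1619.

λ̂_MAP = 0.1619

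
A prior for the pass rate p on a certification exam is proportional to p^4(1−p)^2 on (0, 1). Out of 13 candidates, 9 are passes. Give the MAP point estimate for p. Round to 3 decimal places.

p̂_MAP = 0.684

The prior density ∝ p^4(1−p)^2 is the kernel of Beta(5, 3).
Data: 9 successes in 13 trials. The binomial likelihood contributes p^9(1−p)^4, so the posterior is Beta(5+9, 3+4) = Beta(14, 7).
For Beta(a, b) with a, b > 1 the mode is (a−1)/(a+b−2) = 13/19 ≈ 0.684.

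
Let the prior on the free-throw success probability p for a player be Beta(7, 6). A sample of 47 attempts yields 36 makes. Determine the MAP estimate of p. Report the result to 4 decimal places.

p̂_MAP = 0.7241

Prior: Beta(7, 6).
Data: 36 successes in 47 trials. The binomial likelihood contributes p^36(1−p)^11, so the posterior is Beta(7+36, 6+11) = Beta(43, 17).
For Beta(a, b) with a, b > 1 the mode is (a−1)/(a+b−2) = 42/58 ≈ 0.7241.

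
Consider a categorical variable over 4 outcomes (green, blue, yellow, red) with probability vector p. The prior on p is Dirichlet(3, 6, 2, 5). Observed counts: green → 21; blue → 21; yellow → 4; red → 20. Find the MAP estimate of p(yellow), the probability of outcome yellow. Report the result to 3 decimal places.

MAP estimate of p(yellow) = 0.064

The posterior is Dirichlet(αᵢ + nᵢ) = Dirichlet(24, 27, 6, 25).
For a Dirichlet(a₁,…,a_K) with all aᵢ > 1, the mode has j-th component (aⱼ − 1)/(Σaᵢ − K).
Here Σaᵢ = 82 and K = 4, so p(yellow) = (6 − 1)/(82 − 4) = 5/78 ≈ 0.064.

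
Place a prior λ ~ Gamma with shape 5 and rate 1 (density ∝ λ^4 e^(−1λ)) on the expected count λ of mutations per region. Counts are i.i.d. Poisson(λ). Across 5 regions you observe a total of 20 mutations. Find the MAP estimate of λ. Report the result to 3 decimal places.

λ̂_MAP = 4.000

Σxᵢ = 20, n = 5.
Posterior ∝ λ^4e^(−1λ) · λ^20e^(−5λ) = λ^24e^(−6λ), i.e. Gamma(shape=25, rate=6).
The mode of a Gamma(a, b) with a ≥ 1 (shape–rate) is (a−1)/b = 24/6 ≈ 4.000.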